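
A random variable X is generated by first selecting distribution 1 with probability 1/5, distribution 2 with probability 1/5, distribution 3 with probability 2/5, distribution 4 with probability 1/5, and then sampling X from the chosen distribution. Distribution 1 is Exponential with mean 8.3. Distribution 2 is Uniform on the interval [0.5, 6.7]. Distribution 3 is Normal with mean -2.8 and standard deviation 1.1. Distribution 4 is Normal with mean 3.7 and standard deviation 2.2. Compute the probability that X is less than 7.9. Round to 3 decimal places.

0.917

Conditional on each component, P(X < 7.9): 1: 0.613957; 2: 1; 3: 1; 4: 0.971875.
By total probability, P(X < 7.9) = 0.2·0.613957 + 0.2·1 + 0.4·1 + 0.2·0.971875 = 0.917166.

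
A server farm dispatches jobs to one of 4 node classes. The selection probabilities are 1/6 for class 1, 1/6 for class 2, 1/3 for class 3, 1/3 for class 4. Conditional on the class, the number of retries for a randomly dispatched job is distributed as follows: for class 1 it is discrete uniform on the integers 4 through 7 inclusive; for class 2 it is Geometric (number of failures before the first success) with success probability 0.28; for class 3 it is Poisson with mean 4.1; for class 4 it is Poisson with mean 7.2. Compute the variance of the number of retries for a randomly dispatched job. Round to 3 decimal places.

8.401

Per component, 1: μ=5.5, E[X²]=31.5; 2: μ=2.57143, E[X²]=15.7959; 3: μ=4.1, E[X²]=20.91; 4: μ=7.2, E[X²]=59.04.
E[X] = 0.166667·5.5 + 0.166667·2.57143 + 0.333333·4.1 + 0.333333·7.2 = 5.1119.
E[X²] = 0.166667·31.5 + 0.166667·15.7959 + 0.333333·20.91 + 0.333333·59.04 = 34.5327.
Var(X) = E[X²] − (E[X])² = 34.5327 − 26.1316 = 8.40108.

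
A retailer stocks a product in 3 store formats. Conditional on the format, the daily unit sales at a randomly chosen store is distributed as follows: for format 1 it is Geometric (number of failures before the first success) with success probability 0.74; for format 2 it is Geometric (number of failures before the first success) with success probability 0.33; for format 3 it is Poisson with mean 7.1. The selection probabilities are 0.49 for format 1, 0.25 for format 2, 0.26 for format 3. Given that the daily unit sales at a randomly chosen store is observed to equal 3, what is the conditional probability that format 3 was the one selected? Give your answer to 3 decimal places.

Likelihoods P(X=3 | ·): 1: 0.0130062; 2: 0.0992518; 3: 0.049219.
Posterior ∝ prior × likelihood. Numerator for 3: 0.26·0.049219 = 0.0127969.
Normalizing constant: 0.49·0.0130062 + 0.25·0.0992518 + 0.26·0.049219 = 0.043983.
P(3 | observation) = 0.0127969 / 0.043983 = 0.290952.

0.291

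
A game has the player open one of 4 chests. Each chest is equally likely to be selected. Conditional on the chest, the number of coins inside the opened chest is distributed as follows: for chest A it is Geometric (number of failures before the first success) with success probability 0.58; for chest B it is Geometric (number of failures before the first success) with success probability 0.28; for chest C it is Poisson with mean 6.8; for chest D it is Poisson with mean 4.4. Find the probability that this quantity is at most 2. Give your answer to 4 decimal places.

Conditional on each chest, P(X ≤ 2): A: 0.925912; B: 0.626752; C: 0.0344379; D: 0.185142.
By total probability, P(X ≤ 2) = 0.25·0.925912 + 0.25·0.626752 + 0.25·0.0344379 + 0.25·0.185142 = 0.443061.

0.4431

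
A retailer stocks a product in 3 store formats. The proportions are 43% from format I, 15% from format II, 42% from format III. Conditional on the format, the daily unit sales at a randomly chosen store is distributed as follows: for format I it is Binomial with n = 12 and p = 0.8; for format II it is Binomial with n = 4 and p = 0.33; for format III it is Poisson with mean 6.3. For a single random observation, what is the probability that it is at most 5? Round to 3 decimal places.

Conditional on each format, P(X ≤ 5): I: 0.00390313; II: 1; III: 0.398772.
By total probability, P(X ≤ 5) = 0.43·0.00390313 + 0.15·1 + 0.42·0.398772 = 0.319162.

0.319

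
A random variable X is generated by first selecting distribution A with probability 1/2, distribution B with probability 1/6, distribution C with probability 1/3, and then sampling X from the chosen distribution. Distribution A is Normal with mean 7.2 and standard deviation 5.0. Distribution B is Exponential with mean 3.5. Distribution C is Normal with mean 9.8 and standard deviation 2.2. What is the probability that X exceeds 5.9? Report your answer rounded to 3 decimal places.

Conditional on each component, P(X > 5.9): A: 0.602568; B: 0.185312; C: 0.961863.
By total probability, P(X > 5.9) = 0.5·0.602568 + 0.166667·0.185312 + 0.333333·0.961863 = 0.65279.

0.653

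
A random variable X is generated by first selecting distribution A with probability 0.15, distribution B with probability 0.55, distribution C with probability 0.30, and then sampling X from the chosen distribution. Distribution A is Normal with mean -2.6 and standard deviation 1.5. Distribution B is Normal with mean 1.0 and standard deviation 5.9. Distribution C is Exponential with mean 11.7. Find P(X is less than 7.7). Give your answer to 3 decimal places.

0.774

Conditional on each component, P(X < 7.7): A: 1; B: 0.871937; C: 0.482176.
By total probability, P(X < 7.7) = 0.15·1 + 0.55·0.871937 + 0.3·0.482176 = 0.774218.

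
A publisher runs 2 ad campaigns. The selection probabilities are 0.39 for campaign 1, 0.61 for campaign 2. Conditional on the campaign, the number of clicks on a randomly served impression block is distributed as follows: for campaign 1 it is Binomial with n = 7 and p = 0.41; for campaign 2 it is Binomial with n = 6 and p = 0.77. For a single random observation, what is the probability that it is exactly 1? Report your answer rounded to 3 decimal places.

0.049

Conditional on each campaign, P(X = 1): 1: 0.121058; 2: 0.00297359.
By total probability, P(X = 1) = 0.39·0.121058 + 0.61·0.00297359 = 0.0490266.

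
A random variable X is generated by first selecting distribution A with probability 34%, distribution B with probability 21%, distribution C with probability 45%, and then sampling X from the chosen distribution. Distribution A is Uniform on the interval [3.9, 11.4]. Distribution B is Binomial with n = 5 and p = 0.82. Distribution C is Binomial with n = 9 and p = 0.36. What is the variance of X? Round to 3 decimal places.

Per component, A: μ=7.65, E[X²]=63.21; B: μ=4.1, E[X²]=17.548; C: μ=3.24, E[X²]=12.5712.
E[X] = 0.34·7.65 + 0.21·4.1 + 0.45·3.24 = 4.92.
E[X²] = 0.34·63.21 + 0.21·17.548 + 0.45·12.5712 = 30.8335.
Var(X) = E[X²] − (E[X])² = 30.8335 − 24.2064 = 6.62712.

6.627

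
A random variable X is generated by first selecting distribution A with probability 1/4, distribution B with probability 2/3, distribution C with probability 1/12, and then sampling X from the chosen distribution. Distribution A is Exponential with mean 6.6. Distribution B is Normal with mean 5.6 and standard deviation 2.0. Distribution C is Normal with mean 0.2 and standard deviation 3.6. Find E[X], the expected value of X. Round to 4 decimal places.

Component means — A: 6.6; B: 5.6; C: 0.2.
E[X] = 0.25·6.6 + 0.666667·5.6 + 0.0833333·0.2 = 5.4.

5.4000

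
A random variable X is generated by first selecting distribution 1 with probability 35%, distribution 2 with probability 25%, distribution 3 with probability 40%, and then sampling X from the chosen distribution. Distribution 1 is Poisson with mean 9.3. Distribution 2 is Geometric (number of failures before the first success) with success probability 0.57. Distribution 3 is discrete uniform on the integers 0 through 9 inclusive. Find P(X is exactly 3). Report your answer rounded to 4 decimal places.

0.0556

Conditional on each component, P(X = 3): 1: 0.0122563; 2: 0.045319; 3: 0.1.
By total probability, P(X = 3) = 0.35·0.0122563 + 0.25·0.045319 + 0.4·0.1 = 0.0556194.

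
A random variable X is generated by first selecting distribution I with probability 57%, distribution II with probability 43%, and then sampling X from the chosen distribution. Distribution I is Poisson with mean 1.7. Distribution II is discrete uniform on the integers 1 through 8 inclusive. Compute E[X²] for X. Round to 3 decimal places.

For each component E[X²] = Var + (mean)², giving I: 4.59; II: 25.5.
Overall E[X²] = 0.57·4.59 + 0.43·25.5 = 13.5813.

13.581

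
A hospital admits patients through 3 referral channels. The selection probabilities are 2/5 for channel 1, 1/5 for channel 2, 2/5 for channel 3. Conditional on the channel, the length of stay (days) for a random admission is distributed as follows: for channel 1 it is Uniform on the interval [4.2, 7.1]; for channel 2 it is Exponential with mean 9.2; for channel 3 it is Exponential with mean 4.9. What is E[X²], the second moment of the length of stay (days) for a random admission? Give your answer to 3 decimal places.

66.113

For each component E[X²] = Var + (mean)², giving 1: 32.6233; 2: 169.28; 3: 48.02.
Overall E[X²] = 0.4·32.6233 + 0.2·169.28 + 0.4·48.02 = 66.1133.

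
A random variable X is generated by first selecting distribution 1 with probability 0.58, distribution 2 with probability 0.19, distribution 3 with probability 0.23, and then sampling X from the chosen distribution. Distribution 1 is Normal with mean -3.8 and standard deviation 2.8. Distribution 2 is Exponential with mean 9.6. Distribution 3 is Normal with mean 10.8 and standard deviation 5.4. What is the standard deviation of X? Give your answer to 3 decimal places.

Per component, 1: μ=-3.8, E[X²]=22.28; 2: μ=9.6, E[X²]=184.32; 3: μ=10.8, E[X²]=145.8.
E[X] = 0.58·-3.8 + 0.19·9.6 + 0.23·10.8 = 2.104.
E[X²] = 0.58·22.28 + 0.19·184.32 + 0.23·145.8 = 81.4772.
Var(X) = E[X²] − (E[X])² = 81.4772 − 4.42682 = 77.0504.
SD(X) = √77.0504 = 8.77783.

8.778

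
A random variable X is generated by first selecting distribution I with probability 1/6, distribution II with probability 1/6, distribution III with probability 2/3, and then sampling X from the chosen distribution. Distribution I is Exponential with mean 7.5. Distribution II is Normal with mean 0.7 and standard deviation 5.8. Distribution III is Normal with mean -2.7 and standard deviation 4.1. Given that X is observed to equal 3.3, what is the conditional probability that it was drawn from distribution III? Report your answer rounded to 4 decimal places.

0.4739

Likelihoods f(3.3 | ·): I: 0.0858715; II: 0.062208; III: 0.0333494.
Posterior ∝ prior × likelihood. Numerator for III: 0.666667·0.0333494 = 0.0222329.
Normalizing constant: 0.166667·0.0858715 + 0.166667·0.062208 + 0.666667·0.0333494 = 0.0469128.
P(III | observation) = 0.0222329 / 0.0469128 = 0.47392.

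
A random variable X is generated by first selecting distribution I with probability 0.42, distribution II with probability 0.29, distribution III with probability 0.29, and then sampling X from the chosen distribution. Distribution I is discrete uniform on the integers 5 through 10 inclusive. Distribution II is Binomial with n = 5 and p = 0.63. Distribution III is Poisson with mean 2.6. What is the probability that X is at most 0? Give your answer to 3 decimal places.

Conditional on each component, P(X ≤ 0): I: 0; II: 0.0069344; III: 0.0742736.
By total probability, P(X ≤ 0) = 0.42·0 + 0.29·0.0069344 + 0.29·0.0742736 = 0.0235503.

0.024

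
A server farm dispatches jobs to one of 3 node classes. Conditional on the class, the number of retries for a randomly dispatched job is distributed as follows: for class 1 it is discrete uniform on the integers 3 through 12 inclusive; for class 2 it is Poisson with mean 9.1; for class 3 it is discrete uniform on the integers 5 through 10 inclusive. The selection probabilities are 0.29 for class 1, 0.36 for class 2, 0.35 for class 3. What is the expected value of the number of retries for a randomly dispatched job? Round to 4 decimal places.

Component means — 1: 7.5; 2: 9.1; 3: 7.5.
E[X] = 0.29·7.5 + 0.36·9.1 + 0.35·7.5 = 8.076.

8.0760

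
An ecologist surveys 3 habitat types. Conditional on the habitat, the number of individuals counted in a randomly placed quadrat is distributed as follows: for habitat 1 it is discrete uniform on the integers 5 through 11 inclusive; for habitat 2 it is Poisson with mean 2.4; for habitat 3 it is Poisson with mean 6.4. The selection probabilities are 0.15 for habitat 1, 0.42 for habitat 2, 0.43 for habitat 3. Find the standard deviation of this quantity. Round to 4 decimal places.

Per component, 1: μ=8, E[X²]=68; 2: μ=2.4, E[X²]=8.16; 3: μ=6.4, E[X²]=47.36.
E[X] = 0.15·8 + 0.42·2.4 + 0.43·6.4 = 4.96.
E[X²] = 0.15·68 + 0.42·8.16 + 0.43·47.36 = 33.992.
Var(X) = E[X²] − (E[X])² = 33.992 − 24.6016 = 9.3904.
SD(X) = √9.3904 = 3.06438.

3.0644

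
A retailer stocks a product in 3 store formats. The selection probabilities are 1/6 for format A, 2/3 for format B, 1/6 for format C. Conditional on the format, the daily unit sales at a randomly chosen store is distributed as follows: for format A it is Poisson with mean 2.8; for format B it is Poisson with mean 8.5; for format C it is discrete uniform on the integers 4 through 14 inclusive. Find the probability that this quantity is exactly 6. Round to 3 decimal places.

0.093

Conditional on each format, P(X = 6): A: 0.0406997; B: 0.106581; C: 0.0909091.
By total probability, P(X = 6) = 0.166667·0.0406997 + 0.666667·0.106581 + 0.166667·0.0909091 = 0.0929885.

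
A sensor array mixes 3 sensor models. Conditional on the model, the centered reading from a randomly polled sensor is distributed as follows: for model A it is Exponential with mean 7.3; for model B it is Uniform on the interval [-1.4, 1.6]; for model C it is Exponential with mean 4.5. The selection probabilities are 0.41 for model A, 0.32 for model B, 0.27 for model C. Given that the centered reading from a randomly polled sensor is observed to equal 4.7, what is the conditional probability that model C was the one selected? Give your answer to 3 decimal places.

Likelihoods f(4.7 | ·): A: 0.0719553; B: 0; C: 0.0781972.
Posterior ∝ prior × likelihood. Numerator for C: 0.27·0.0781972 = 0.0211132.
Normalizing constant: 0.41·0.0719553 + 0.32·0 + 0.27·0.0781972 = 0.0506149.
P(C | observation) = 0.0211132 / 0.0506149 = 0.417135.

0.417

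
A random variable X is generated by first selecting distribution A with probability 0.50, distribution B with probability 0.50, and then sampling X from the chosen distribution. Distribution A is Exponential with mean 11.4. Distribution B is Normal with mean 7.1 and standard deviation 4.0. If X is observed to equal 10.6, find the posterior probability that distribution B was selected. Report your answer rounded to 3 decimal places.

0.663

Likelihoods f(10.6 | ·): A: 0.034616; B: 0.0680137.
Posterior ∝ prior × likelihood. Numerator for B: 0.5·0.0680137 = 0.0340069.
Normalizing constant: 0.5·0.034616 + 0.5·0.0680137 = 0.0513149.
P(B | observation) = 0.0340069 / 0.0513149 = 0.66271.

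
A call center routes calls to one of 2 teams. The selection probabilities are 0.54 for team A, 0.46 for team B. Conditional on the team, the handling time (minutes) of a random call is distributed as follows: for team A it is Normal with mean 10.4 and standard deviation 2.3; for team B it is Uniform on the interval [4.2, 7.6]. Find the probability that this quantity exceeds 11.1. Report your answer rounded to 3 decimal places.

0.205

Conditional on each team, P(X > 11.1): A: 0.380431; B: 0.
By total probability, P(X > 11.1) = 0.54·0.380431 + 0.46·0 = 0.205433.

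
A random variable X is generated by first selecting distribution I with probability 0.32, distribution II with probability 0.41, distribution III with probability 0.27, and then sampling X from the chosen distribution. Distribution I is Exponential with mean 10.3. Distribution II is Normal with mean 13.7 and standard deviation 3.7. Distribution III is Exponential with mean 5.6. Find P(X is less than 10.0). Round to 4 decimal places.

0.4886

Conditional on each component, P(X < 10.0): I: 0.621248; II: 0.158655; III: 0.832323.
By total probability, P(X < 10.0) = 0.32·0.621248 + 0.41·0.158655 + 0.27·0.832323 = 0.488575.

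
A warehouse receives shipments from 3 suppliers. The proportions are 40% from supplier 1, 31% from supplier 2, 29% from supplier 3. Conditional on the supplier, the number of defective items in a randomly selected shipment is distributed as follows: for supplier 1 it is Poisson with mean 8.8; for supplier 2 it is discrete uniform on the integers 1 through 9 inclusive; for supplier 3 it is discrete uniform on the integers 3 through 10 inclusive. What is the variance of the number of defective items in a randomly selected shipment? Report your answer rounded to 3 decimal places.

Per component, 1: μ=8.8, E[X²]=86.24; 2: μ=5, E[X²]=31.6667; 3: μ=6.5, E[X²]=47.5.
E[X] = 0.4·8.8 + 0.31·5 + 0.29·6.5 = 6.955.
E[X²] = 0.4·86.24 + 0.31·31.6667 + 0.29·47.5 = 58.0877.
Var(X) = E[X²] − (E[X])² = 58.0877 − 48.372 = 9.71564.

9.716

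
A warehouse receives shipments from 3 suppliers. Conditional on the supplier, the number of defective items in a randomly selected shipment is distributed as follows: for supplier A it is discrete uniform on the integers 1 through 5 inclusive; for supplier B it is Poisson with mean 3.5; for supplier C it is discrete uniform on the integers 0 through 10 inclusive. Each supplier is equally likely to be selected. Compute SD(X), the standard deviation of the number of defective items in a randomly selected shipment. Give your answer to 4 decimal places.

2.4267

Per component, A: μ=3, E[X²]=11; B: μ=3.5, E[X²]=15.75; C: μ=5, E[X²]=35.
E[X] = 0.333333·3 + 0.333333·3.5 + 0.333333·5 = 3.83333.
E[X²] = 0.333333·11 + 0.333333·15.75 + 0.333333·35 = 20.5833.
Var(X) = E[X²] − (E[X])² = 20.5833 − 14.6944 = 5.88889.
SD(X) = √5.88889 = 2.4267.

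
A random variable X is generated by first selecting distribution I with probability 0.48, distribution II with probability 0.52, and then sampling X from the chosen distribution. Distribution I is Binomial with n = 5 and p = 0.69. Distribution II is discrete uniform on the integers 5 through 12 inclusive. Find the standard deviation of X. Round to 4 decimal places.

Per component, I: μ=3.45, E[X²]=12.972; II: μ=8.5, E[X²]=77.5.
E[X] = 0.48·3.45 + 0.52·8.5 = 6.076.
E[X²] = 0.48·12.972 + 0.52·77.5 = 46.5266.
Var(X) = E[X²] − (E[X])² = 46.5266 − 36.9178 = 9.60878.
SD(X) = √9.60878 = 3.0998.

3.0998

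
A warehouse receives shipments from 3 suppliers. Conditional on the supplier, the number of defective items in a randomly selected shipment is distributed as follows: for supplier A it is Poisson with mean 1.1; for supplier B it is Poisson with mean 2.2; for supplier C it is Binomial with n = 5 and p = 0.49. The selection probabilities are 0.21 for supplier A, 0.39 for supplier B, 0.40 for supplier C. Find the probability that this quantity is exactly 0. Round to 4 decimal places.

Conditional on each supplier, P(X = 0): A: 0.332871; B: 0.110803; C: 0.0345025.
By total probability, P(X = 0) = 0.21·0.332871 + 0.39·0.110803 + 0.4·0.0345025 = 0.126917.

0.1269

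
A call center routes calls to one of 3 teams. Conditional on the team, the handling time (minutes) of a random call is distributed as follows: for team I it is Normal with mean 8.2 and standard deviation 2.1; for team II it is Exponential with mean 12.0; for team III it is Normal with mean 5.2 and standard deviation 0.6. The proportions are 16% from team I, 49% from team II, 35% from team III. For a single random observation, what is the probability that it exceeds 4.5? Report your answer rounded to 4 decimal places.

Conditional on each team, P(X > 4.5): I: 0.960957; II: 0.687289; III: 0.878327.
By total probability, P(X > 4.5) = 0.16·0.960957 + 0.49·0.687289 + 0.35·0.878327 = 0.79794.

0.7979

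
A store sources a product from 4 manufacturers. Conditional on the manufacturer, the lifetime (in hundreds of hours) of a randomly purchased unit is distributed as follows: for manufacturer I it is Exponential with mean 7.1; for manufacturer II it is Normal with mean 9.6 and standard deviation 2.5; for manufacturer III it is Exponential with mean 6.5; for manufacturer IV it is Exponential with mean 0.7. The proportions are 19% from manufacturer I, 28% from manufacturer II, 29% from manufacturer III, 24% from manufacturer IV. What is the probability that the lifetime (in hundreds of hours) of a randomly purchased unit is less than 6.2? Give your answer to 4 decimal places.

Conditional on each manufacturer, P(X < 6.2): I: 0.582403; II: 0.086915; III: 0.614744; IV: 0.999858.
By total probability, P(X < 6.2) = 0.19·0.582403 + 0.28·0.086915 + 0.29·0.614744 + 0.24·0.999858 = 0.553234.

0.5532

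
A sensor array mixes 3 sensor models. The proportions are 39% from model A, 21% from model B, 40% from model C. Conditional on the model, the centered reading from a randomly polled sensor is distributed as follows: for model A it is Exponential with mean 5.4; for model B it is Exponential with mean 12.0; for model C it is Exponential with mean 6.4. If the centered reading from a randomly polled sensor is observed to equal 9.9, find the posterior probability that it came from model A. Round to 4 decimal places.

Likelihoods f(9.9 | ·): A: 0.0296074; B: 0.0365196; C: 0.0332675.
Posterior ∝ prior × likelihood. Numerator for A: 0.39·0.0296074 = 0.0115469.
Normalizing constant: 0.39·0.0296074 + 0.21·0.0365196 + 0.4·0.0332675 = 0.032523.
P(A | observation) = 0.0115469 / 0.032523 = 0.355037.

0.3550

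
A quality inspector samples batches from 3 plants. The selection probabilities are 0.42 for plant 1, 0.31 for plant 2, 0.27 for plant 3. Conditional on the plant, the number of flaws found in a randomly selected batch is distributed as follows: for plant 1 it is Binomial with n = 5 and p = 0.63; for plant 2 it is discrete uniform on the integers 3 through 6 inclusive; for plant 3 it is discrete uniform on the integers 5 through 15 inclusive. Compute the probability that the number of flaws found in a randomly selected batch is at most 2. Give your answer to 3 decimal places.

0.112

Conditional on each plant, P(X ≤ 2): 1: 0.267012; 2: 0; 3: 0.
By total probability, P(X ≤ 2) = 0.42·0.267012 + 0.31·0 + 0.27·0 = 0.112145.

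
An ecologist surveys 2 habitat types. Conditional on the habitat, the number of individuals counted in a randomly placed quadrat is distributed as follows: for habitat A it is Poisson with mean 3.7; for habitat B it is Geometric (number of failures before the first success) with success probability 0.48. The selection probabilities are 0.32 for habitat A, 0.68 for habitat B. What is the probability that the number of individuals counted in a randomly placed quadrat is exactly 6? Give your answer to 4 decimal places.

Conditional on each habitat, P(X = 6): A: 0.0881025; B: 0.00948989.
By total probability, P(X = 6) = 0.32·0.0881025 + 0.68·0.00948989 = 0.0346459.

0.0346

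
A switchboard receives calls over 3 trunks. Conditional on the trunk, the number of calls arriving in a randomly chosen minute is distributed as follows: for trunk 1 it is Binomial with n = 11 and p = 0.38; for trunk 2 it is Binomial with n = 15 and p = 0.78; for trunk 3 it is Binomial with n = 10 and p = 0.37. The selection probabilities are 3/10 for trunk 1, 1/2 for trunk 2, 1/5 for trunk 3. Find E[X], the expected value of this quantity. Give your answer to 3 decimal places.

Component means — 1: 4.18; 2: 11.7; 3: 3.7.
E[X] = 0.3·4.18 + 0.5·11.7 + 0.2·3.7 = 7.844.

7.844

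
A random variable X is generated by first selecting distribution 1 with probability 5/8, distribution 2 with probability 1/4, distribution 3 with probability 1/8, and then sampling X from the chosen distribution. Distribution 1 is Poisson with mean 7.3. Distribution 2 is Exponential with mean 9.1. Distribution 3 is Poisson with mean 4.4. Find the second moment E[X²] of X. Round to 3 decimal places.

82.244

For each component E[X²] = Var + (mean)², giving 1: 60.59; 2: 165.62; 3: 23.76.
Overall E[X²] = 0.625·60.59 + 0.25·165.62 + 0.125·23.76 = 82.2437.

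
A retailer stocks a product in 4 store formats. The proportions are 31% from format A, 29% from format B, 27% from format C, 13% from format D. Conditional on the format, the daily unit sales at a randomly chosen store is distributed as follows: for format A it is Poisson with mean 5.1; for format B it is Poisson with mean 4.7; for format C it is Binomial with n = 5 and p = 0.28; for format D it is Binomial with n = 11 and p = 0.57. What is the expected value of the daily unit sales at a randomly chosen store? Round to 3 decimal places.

Component means — A: 5.1; B: 4.7; C: 1.4; D: 6.27.
E[X] = 0.31·5.1 + 0.29·4.7 + 0.27·1.4 + 0.13·6.27 = 4.1371.

4.137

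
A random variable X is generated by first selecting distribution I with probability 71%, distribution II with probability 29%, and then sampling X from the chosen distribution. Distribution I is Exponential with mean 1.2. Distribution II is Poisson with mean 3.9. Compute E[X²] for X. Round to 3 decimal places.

For each component E[X²] = Var + (mean)², giving I: 2.88; II: 19.11.
Overall E[X²] = 0.71·2.88 + 0.29·19.11 = 7.5867.

7.587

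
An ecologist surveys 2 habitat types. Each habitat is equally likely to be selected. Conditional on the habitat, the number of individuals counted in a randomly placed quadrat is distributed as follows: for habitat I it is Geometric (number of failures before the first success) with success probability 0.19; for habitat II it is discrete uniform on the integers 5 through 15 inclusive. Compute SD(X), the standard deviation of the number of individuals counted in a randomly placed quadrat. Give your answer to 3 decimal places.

Per component, I: μ=4.26316, E[X²]=40.6122; II: μ=10, E[X²]=110.
E[X] = 0.5·4.26316 + 0.5·10 = 7.13158.
E[X²] = 0.5·40.6122 + 0.5·110 = 75.3061.
Var(X) = E[X²] − (E[X])² = 75.3061 − 50.8594 = 24.4467.
SD(X) = √24.4467 = 4.94436.

4.944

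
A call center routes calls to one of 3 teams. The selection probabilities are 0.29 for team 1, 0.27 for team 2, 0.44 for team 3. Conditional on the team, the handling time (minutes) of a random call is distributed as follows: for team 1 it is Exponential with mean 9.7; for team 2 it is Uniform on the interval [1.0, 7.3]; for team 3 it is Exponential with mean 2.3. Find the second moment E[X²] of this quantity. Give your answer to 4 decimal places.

64.7705

For each component E[X²] = Var + (mean)², giving 1: 188.18; 2: 20.53; 3: 10.58.
Overall E[X²] = 0.29·188.18 + 0.27·20.53 + 0.44·10.58 = 64.7705.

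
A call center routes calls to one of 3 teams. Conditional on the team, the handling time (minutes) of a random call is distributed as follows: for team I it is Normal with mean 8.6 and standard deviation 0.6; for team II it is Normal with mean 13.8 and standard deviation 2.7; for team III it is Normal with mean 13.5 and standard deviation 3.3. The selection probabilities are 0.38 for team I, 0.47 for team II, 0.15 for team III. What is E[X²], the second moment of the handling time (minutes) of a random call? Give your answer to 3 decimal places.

For each component E[X²] = Var + (mean)², giving I: 74.32; II: 197.73; III: 193.14.
Overall E[X²] = 0.38·74.32 + 0.47·197.73 + 0.15·193.14 = 150.146.

150.146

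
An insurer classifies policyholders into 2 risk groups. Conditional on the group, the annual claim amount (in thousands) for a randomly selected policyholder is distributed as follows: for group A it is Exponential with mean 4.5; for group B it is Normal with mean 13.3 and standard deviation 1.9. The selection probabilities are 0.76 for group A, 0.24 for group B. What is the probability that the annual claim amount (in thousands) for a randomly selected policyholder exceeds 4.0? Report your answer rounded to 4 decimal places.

Conditional on each group, P(X > 4.0): A: 0.411112; B: 1.
By total probability, P(X > 4.0) = 0.76·0.411112 + 0.24·1 = 0.552445.

0.5524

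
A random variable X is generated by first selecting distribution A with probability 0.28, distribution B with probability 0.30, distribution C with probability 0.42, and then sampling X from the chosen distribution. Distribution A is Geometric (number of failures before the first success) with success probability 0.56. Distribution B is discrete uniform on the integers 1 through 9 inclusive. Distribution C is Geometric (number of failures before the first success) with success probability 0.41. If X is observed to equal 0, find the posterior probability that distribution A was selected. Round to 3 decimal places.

Likelihoods P(X=0 | ·): A: 0.56; B: 0; C: 0.41.
Posterior ∝ prior × likelihood. Numerator for A: 0.28·0.56 = 0.1568.
Normalizing constant: 0.28·0.56 + 0.3·0 + 0.42·0.41 = 0.329.
P(A | observation) = 0.1568 / 0.329 = 0.476596.

0.477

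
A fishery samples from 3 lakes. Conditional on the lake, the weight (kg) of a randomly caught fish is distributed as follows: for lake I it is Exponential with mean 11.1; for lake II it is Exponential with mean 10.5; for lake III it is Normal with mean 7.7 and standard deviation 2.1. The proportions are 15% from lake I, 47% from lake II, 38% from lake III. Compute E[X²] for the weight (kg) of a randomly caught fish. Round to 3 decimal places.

164.804

For each component E[X²] = Var + (mean)², giving I: 246.42; II: 220.5; III: 63.7.
Overall E[X²] = 0.15·246.42 + 0.47·220.5 + 0.38·63.7 = 164.804.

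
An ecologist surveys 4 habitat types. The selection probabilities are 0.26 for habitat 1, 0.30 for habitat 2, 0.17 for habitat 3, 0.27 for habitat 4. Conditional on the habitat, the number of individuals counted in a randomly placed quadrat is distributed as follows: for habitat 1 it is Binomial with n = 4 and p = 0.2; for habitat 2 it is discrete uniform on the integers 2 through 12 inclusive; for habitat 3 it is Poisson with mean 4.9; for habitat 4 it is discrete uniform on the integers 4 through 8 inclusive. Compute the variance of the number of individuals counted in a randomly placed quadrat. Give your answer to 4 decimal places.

Per component, 1: μ=0.8, E[X²]=1.28; 2: μ=7, E[X²]=59; 3: μ=4.9, E[X²]=28.91; 4: μ=6, E[X²]=38.
E[X] = 0.26·0.8 + 0.3·7 + 0.17·4.9 + 0.27·6 = 4.761.
E[X²] = 0.26·1.28 + 0.3·59 + 0.17·28.91 + 0.27·38 = 33.2075.
Var(X) = E[X²] − (E[X])² = 33.2075 − 22.6671 = 10.5404.

10.5404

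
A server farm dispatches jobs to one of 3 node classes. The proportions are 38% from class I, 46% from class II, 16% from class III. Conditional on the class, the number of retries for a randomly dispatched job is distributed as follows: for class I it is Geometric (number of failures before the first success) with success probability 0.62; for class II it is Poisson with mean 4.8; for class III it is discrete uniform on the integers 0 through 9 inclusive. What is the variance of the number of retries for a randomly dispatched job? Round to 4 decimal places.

Per component, I: μ=0.612903, E[X²]=1.3642; II: μ=4.8, E[X²]=27.84; III: μ=4.5, E[X²]=28.5.
E[X] = 0.38·0.612903 + 0.46·4.8 + 0.16·4.5 = 3.1609.
E[X²] = 0.38·1.3642 + 0.46·27.84 + 0.16·28.5 = 17.8848.
Var(X) = E[X²] − (E[X])² = 17.8848 − 9.99131 = 7.89349.

7.8935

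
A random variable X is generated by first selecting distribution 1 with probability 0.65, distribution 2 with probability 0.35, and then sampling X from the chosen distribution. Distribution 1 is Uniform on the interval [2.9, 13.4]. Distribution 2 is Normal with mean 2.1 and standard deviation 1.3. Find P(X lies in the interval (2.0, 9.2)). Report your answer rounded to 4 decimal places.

Conditional on each component, P(2.0 < X < 9.2): 1: 0.6; 2: 0.530658.
By total probability, P(2.0 < X < 9.2) = 0.65·0.6 + 0.35·0.530658 = 0.57573.

0.5757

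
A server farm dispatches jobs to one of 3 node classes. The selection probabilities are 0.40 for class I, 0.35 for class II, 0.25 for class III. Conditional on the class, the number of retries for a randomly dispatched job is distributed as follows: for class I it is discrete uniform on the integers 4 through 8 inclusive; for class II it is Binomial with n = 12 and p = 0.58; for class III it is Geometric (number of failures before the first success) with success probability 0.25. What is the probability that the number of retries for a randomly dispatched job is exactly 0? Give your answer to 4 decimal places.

Conditional on each class, P(X = 0): I: 0; II: 3.01295e-05; III: 0.25.
By total probability, P(X = 0) = 0.4·0 + 0.35·3.01295e-05 + 0.25·0.25 = 0.0625105.

0.0625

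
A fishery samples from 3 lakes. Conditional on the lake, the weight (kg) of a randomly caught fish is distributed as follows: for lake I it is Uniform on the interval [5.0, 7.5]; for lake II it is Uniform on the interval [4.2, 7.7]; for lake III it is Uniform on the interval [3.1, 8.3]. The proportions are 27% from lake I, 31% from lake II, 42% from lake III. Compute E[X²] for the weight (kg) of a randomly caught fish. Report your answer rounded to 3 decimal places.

For each component E[X²] = Var + (mean)², giving I: 39.5833; II: 36.4233; III: 34.7433.
Overall E[X²] = 0.27·39.5833 + 0.31·36.4233 + 0.42·34.7433 = 36.5709.

36.571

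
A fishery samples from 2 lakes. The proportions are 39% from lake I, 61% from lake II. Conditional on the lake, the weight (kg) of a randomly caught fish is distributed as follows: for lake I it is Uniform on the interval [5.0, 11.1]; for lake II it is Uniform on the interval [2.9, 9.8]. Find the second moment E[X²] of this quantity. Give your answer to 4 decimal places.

53.4992

For each component E[X²] = Var + (mean)², giving I: 67.9033; II: 44.29.
Overall E[X²] = 0.39·67.9033 + 0.61·44.29 = 53.4992.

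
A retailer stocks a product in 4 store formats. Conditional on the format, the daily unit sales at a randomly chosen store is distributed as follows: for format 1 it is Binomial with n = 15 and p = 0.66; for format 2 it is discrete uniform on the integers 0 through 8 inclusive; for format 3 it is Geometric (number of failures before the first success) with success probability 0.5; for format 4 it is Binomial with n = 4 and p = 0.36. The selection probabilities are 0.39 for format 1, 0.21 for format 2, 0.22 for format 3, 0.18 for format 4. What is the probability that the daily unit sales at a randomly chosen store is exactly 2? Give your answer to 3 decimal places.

0.108

Conditional on each format, P(X = 2): 1: 3.7111e-05; 2: 0.111111; 3: 0.125; 4: 0.318505.
By total probability, P(X = 2) = 0.39·3.7111e-05 + 0.21·0.111111 + 0.22·0.125 + 0.18·0.318505 = 0.108179.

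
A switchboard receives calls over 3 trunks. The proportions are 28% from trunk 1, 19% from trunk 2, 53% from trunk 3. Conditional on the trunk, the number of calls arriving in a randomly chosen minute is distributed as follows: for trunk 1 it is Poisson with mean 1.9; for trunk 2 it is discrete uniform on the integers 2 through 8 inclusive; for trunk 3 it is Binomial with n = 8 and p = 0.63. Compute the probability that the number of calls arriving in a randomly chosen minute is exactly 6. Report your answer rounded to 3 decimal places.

0.157

Conditional on each trunk, P(X = 6): 1: 0.00977304; 2: 0.142857; 3: 0.239665.
By total probability, P(X = 6) = 0.28·0.00977304 + 0.19·0.142857 + 0.53·0.239665 = 0.156902.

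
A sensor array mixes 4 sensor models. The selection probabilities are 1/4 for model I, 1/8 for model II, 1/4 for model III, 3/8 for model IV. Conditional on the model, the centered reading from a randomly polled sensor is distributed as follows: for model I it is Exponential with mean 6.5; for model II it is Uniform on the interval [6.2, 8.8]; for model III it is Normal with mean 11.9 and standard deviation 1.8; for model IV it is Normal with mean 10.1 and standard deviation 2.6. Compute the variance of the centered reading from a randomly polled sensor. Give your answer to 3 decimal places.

Per component, I: μ=6.5, E[X²]=84.5; II: μ=7.5, E[X²]=56.8133; III: μ=11.9, E[X²]=144.85; IV: μ=10.1, E[X²]=108.77.
E[X] = 0.25·6.5 + 0.125·7.5 + 0.25·11.9 + 0.375·10.1 = 9.325.
E[X²] = 0.25·84.5 + 0.125·56.8133 + 0.25·144.85 + 0.375·108.77 = 105.228.
Var(X) = E[X²] − (E[X])² = 105.228 − 86.9556 = 18.2723.

18.272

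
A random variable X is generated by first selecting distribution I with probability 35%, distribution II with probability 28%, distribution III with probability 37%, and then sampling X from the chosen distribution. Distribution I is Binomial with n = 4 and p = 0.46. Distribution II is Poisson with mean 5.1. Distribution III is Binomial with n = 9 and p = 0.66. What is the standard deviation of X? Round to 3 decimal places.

Per component, I: μ=1.84, E[X²]=4.3792; II: μ=5.1, E[X²]=31.11; III: μ=5.94, E[X²]=37.3032.
E[X] = 0.35·1.84 + 0.28·5.1 + 0.37·5.94 = 4.2698.
E[X²] = 0.35·4.3792 + 0.28·31.11 + 0.37·37.3032 = 24.0457.
Var(X) = E[X²] − (E[X])² = 24.0457 − 18.2312 = 5.81451.
SD(X) = √5.81451 = 2.41133.

2.411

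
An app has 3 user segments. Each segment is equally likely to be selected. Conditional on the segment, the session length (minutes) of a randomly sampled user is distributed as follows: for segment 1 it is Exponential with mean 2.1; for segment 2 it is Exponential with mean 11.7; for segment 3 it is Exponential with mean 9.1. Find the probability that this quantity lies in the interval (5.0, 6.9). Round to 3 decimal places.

Conditional on each segment, P(5.0 < X < 6.9): 1: 0.0550486; 2: 0.0977655; 3: 0.108777.
By total probability, P(5.0 < X < 6.9) = 0.333333·0.0550486 + 0.333333·0.0977655 + 0.333333·0.108777 = 0.0871972.

0.087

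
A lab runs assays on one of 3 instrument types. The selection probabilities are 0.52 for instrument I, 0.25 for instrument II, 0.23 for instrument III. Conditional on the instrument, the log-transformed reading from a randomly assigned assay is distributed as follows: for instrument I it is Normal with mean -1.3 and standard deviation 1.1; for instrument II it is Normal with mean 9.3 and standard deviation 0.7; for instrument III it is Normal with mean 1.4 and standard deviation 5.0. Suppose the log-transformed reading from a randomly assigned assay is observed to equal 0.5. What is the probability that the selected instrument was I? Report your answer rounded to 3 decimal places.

Likelihoods f(0.5 | ·): I: 0.0950748; II: 2.73959e-35; III: 0.0785063.
Posterior ∝ prior × likelihood. Numerator for I: 0.52·0.0950748 = 0.0494389.
Normalizing constant: 0.52·0.0950748 + 0.25·2.73959e-35 + 0.23·0.0785063 = 0.0674953.
P(I | observation) = 0.0494389 / 0.0674953 = 0.732479.

0.732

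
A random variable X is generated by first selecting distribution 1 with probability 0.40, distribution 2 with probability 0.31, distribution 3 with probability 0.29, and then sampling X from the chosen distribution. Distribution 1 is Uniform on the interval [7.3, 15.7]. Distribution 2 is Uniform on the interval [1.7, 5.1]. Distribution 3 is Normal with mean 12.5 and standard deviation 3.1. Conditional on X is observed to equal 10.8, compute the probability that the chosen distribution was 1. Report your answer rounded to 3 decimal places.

Likelihoods f(10.8 | ·): 1: 0.119048; 2: 0; 3: 0.110725.
Posterior ∝ prior × likelihood. Numerator for 1: 0.4·0.119048 = 0.047619.
Normalizing constant: 0.4·0.119048 + 0.31·0 + 0.29·0.110725 = 0.0797293.
P(1 | observation) = 0.047619 / 0.0797293 = 0.597259.

0.597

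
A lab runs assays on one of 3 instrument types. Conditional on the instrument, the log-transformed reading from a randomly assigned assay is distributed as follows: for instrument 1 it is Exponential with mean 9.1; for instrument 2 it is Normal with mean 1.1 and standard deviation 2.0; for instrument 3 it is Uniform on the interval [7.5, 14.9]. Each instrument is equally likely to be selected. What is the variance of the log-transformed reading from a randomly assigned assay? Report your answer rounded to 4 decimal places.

49.3933

Per component, 1: μ=9.1, E[X²]=165.62; 2: μ=1.1, E[X²]=5.21; 3: μ=11.2, E[X²]=130.003.
E[X] = 0.333333·9.1 + 0.333333·1.1 + 0.333333·11.2 = 7.13333.
E[X²] = 0.333333·165.62 + 0.333333·5.21 + 0.333333·130.003 = 100.278.
Var(X) = E[X²] − (E[X])² = 100.278 − 50.8844 = 49.3933.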